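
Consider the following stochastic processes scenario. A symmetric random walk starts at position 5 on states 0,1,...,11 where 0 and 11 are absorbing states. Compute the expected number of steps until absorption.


For symmetric RW on 0,...,N with absorbing barriers, E(i) = i*(N-i)
E(5) = 5 * 6 = 30

30


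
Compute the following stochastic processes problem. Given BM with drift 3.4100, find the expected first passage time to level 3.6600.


Expected first passage time = a/mu
= 3.6600/3.4100
= 1.0733

1.0733


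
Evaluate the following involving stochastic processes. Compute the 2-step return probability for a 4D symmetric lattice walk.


P(return in 2 steps) = P(reverse first step) = 1/(2d)
= 1/8
= 0.1250

0.1250


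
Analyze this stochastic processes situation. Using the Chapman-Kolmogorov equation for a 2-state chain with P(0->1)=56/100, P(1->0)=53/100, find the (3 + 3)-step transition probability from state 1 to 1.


P^6 = P^3 * P^3
Computing via matrix multiplication of the transition matrix.
Entry (1,1) of P^6 = 0.5138

0.5138


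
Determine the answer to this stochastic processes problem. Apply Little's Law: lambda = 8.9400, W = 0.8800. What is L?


Little's Law: L = lambda * W
= 8.9400 * 0.8800
= 7.8672

7.8672


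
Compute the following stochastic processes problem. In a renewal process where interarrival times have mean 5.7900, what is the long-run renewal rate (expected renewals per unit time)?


Long-run renewal rate = 1/E(X)
= 1/5.7900
= 0.1727

0.1727


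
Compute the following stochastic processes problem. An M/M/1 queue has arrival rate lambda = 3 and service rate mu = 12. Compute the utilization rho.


rho = lambda/mu
= 3/12
= 0.2500

0.2500


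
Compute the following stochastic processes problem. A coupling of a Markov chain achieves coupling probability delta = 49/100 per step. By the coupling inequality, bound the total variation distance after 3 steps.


TV distance bound <= (1-delta)^n
= (1 - 0.4900)^3
= 0.5100^3
= 0.1327

0.1327


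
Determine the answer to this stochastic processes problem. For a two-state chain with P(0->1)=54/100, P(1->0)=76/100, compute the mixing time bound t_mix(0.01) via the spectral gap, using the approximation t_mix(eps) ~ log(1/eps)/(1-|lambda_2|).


lambda_2 = |1 - p01 - p10| = |1 - 0.5400 - 0.7600| = 0.3000
t_mix ~ log(1/eps)/(1 - |lambda_2|)
= log(100)/(1 - 0.3000) = 4.6052/0.7000
= 6.5788

6.5788


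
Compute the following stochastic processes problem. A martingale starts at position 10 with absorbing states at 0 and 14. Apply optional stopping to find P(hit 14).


By optional stopping theorem: E(M at tau) = M(0) = 10
P(hit 14)*14 + P(hit 0)*0 = 10
P(hit 14) = (10 - 0)/(14 - 0) = 5/7 = 0.7143

0.7143


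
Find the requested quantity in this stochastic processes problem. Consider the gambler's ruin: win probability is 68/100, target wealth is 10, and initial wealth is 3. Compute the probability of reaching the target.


Gambler's ruin formula:
r = q/p = 0.3200/0.6800 = 0.4706
P(win) = (1 - r^i)/(1 - r^N)
= (1 - 0.4706^3)/(1 - 0.4706^10)
= 0.8963

0.8963


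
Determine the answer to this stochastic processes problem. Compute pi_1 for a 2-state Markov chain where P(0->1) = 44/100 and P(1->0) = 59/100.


Stationary distribution: pi_0 = p10/(p01+p10), pi_1 = p01/(p01+p10)
p01 = 0.4400, p10 = 0.5900
pi_1 = 0.4272

0.4272


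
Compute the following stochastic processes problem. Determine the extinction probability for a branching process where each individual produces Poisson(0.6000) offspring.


Since mu = 0.6000 <= 1, extinction probability = 1.

1.0000


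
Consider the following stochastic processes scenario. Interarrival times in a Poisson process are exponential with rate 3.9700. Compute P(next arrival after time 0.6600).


P(X > t) = exp(-lambda * t)
= exp(-3.9700 * 0.6600)
= exp(-2.6202) = 0.0728

0.0728


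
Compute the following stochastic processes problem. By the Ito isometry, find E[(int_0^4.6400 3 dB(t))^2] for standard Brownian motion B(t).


By Ito isometry: E[(int f dB)^2] = int f^2 dt
= 3^2 * 4.6400
= 9 * 4.6400 = 41.7600

41.7600


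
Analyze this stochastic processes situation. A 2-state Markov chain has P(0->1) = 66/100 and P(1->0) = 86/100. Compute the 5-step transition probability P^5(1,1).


Computing P^5 by matrix multiplication.
P = [[0.3400, 0.6600], [0.8600, 0.1400]]
After raising P to the power 5:
P^5(1,1) = 0.4127

0.4127


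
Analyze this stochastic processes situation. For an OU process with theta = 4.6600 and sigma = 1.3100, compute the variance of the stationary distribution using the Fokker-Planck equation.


Stationary variance = sigma^2 / (2*theta)
= 1.3100^2 / (2*4.6600)
= 1.7161 / 9.3200
= 0.1841

0.1841


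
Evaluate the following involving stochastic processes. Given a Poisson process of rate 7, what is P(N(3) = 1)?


P(N(t)=k) = (lambda*t)^k * exp(-lambda*t) / k!
lambda*t = 21
= 21^1 * exp(-21) / 1!
= 21 * 7.5826e-10 / 1
= 1.5923e-08

1.5923e-08


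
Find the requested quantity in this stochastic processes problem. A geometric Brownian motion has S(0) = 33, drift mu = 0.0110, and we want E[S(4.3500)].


E[S(t)] = S(0) * exp(mu * t)
= 33 * exp(0.0110 * 4.3500)
= 33 * 1.0490
= 34.6174

34.6174


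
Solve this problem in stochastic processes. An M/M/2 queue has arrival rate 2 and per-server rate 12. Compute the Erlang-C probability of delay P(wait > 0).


a = lambda/mu = 0.1667
rho = a/c = 0.0833
Erlang-C formula applied:
C(c,a) = 0.0128

0.0128


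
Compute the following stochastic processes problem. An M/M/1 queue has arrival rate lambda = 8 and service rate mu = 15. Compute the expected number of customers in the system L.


rho = 8/15 = 0.5333
L = rho/(1-rho)
= 0.5333/0.4667
= 1.1429

1.1429


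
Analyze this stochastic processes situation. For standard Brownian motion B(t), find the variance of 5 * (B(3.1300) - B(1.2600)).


Var(alpha*(B(t)-B(s))) = alpha^2 * (t-s)
= 5^2 * (3.1300 - 1.2600)
= 25 * 1.8700
= 46.7500

46.7500


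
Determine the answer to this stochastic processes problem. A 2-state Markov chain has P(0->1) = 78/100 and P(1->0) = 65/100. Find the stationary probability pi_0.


Stationary distribution: pi_0 = p10/(p01+p10), pi_1 = p01/(p01+p10)
p01 = 0.7800, p10 = 0.6500
pi_0 = 0.4545

0.4545


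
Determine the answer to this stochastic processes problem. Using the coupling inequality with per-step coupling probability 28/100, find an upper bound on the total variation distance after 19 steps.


TV distance bound <= (1-delta)^n
= (1 - 0.2800)^19
= 0.7200^19
= 0.0019

0.0019


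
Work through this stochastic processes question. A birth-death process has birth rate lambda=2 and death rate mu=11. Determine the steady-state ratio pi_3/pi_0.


For birth-death process, pi_n/pi_0 = (lambda/mu)^n
= (2/11)^3
= 0.0060

0.0060


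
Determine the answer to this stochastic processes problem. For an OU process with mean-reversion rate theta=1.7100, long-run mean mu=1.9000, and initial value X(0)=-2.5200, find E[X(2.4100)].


E[X(t)] = mu + (X(0) - mu)*exp(-theta*t)
= 1.9000 + (-2.5200 - 1.9000)*exp(-1.7100*2.4100)
= 1.9000 + -4.4200 * 0.0162
= 1.8283

1.8283


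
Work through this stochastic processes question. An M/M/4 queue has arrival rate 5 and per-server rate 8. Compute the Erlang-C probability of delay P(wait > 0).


a = lambda/mu = 0.6250
rho = a/c = 0.1562
Erlang-C formula applied:
C(c,a) = 0.0040

0.0040


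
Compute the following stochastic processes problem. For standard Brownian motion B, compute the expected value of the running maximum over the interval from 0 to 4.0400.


E(max B(s)) = sqrt(2t/pi)
= sqrt(2*4.0400/pi)
= sqrt(2.5719)
= 1.6037

1.6037


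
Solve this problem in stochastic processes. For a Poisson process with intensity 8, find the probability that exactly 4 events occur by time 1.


P(N(t)=k) = (lambda*t)^k * exp(-lambda*t) / k!
lambda*t = 8
= 8^4 * exp(-8) / 4!
= 4096 * 3.3546e-04 / 24
= 0.0573

0.0573


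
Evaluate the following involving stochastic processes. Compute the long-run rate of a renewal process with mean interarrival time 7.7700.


Long-run renewal rate = 1/E(X)
= 1/7.7700
= 0.1287

0.1287


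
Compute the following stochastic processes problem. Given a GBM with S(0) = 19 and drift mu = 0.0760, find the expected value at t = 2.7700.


E[S(t)] = S(0) * exp(mu * t)
= 19 * exp(0.0760 * 2.7700)
= 19 * 1.2343
= 23.4521

23.4521


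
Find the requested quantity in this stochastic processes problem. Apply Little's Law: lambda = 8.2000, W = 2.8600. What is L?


Little's Law: L = lambda * W
= 8.2000 * 2.8600
= 23.4520

23.4520


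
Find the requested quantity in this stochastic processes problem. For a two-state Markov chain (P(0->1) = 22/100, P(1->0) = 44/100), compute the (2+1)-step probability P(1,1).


P^3 = P^2 * P^1
Computing via matrix multiplication of the transition matrix.
Entry (1,1) of P^3 = 0.3595

0.3595


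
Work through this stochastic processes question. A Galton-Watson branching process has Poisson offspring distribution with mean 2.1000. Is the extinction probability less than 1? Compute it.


Since mu = 2.1000 > 1, extinction prob q < 1.
Solve s = exp(mu*(s-1)) iteratively.
q = 0.1779

0.1779


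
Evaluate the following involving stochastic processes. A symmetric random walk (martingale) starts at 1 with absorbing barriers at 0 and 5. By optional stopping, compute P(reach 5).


By optional stopping theorem: E(M at tau) = M(0) = 1
P(hit 5)*5 + P(hit 0)*0 = 1
P(hit 5) = (1 - 0)/(5 - 0) = 1/5 = 0.2000

0.2000


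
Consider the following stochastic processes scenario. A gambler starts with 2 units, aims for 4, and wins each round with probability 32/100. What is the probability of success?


Gambler's ruin formula:
r = q/p = 0.6800/0.3200 = 2.1250
P(win) = (1 - r^i)/(1 - r^N)
= (1 - 2.1250^2)/(1 - 2.1250^4)
= 0.1813

0.1813


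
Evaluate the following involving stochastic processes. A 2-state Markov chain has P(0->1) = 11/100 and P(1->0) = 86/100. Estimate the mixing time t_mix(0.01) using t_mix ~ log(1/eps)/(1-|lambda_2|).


lambda_2 = |1 - p01 - p10| = |1 - 0.1100 - 0.8600| = 0.0300
t_mix ~ log(1/eps)/(1 - |lambda_2|)
= log(100)/(1 - 0.0300) = 4.6052/0.9700
= 4.7476

4.7476


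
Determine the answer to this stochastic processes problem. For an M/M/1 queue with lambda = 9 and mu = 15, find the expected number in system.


rho = 9/15 = 0.6000
L = rho/(1-rho)
= 0.6000/0.4000
= 1.5000

1.5000


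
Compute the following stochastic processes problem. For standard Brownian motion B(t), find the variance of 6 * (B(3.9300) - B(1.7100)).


Var(alpha*(B(t)-B(s))) = alpha^2 * (t-s)
= 6^2 * (3.9300 - 1.7100)
= 36 * 2.2200
= 79.9200

79.9200


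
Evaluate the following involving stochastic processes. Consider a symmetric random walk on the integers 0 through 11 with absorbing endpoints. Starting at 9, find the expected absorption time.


For symmetric RW on 0,...,N with absorbing barriers, E(i) = i*(N-i)
E(9) = 9 * 2 = 18

18


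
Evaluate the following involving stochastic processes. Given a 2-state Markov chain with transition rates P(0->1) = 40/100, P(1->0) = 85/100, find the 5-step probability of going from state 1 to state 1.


Computing P^5 by matrix multiplication.
P = [[0.6000, 0.4000], [0.8500, 0.1500]]
After raising P to the power 5:
P^5(1,1) = 0.3193

0.3193


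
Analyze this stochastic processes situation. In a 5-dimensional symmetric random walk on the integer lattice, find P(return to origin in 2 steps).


P(return in 2 steps) = P(reverse first step) = 1/(2d)
= 1/10
= 0.1000

0.1000


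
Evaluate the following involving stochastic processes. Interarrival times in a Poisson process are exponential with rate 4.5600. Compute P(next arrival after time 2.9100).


P(X > t) = exp(-lambda * t)
= exp(-4.5600 * 2.9100)
= exp(-13.2696) = 1.7262e-06

1.7262e-06


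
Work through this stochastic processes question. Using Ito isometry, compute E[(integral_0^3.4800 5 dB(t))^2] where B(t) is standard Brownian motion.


By Ito isometry: E[(int f dB)^2] = int f^2 dt
= 5^2 * 3.4800
= 25 * 3.4800 = 87.0000

87.0000


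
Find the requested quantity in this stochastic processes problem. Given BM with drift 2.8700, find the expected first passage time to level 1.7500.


Expected first passage time = a/mu
= 1.7500/2.8700
= 0.6098

0.6098


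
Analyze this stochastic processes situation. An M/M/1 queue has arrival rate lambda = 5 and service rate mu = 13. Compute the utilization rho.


rho = lambda/mu
= 5/13
= 0.3846

0.3846


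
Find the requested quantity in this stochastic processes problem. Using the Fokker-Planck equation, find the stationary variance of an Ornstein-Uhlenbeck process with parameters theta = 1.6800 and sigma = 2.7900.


Stationary variance = sigma^2 / (2*theta)
= 2.7900^2 / (2*1.6800)
= 7.7841 / 3.3600
= 2.3167

2.3167


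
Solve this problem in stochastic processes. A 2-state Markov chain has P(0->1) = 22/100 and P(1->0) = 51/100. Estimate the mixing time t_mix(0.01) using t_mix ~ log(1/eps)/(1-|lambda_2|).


lambda_2 = |1 - p01 - p10| = |1 - 0.2200 - 0.5100| = 0.2700
t_mix ~ log(1/eps)/(1 - |lambda_2|)
= log(100)/(1 - 0.2700) = 4.6052/0.7300
= 6.3085

6.3085


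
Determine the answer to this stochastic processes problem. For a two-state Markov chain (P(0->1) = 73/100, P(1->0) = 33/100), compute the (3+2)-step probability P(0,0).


P^5 = P^3 * P^2
Computing via matrix multiplication of the transition matrix.
Entry (0,0) of P^5 = 0.3113

0.3113


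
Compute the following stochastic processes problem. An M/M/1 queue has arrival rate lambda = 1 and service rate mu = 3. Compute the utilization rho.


rho = lambda/mu
= 1/3
= 0.3333

0.3333


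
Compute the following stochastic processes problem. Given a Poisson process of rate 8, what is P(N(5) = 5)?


P(N(t)=k) = (lambda*t)^k * exp(-lambda*t) / k!
lambda*t = 40
= 40^5 * exp(-40) / 5!
= 102400000 * 4.2484e-18 / 120
= 3.6253e-12

3.6253e-12


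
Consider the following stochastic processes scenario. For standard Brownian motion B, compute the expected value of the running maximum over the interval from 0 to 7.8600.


E(max B(s)) = sqrt(2t/pi)
= sqrt(2*7.8600/pi)
= sqrt(5.0038)
= 2.2369

2.2369


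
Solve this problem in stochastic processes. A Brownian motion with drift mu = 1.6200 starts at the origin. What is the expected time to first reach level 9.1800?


Expected first passage time = a/mu
= 9.1800/1.6200
= 5.6667

5.6667


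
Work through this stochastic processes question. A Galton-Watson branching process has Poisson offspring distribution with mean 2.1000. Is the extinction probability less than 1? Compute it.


Since mu = 2.1000 > 1, extinction prob q < 1.
Solve s = exp(mu*(s-1)) iteratively.
q = 0.1779

0.1779


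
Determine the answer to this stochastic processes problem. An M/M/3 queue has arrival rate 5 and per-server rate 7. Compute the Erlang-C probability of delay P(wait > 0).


a = lambda/mu = 0.7143
rho = a/c = 0.2381
Erlang-C formula applied:
C(c,a) = 0.0389

0.0389


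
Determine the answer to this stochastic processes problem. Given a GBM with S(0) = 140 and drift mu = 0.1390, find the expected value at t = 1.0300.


E[S(t)] = S(0) * exp(mu * t)
= 140 * exp(0.1390 * 1.0300)
= 140 * 1.1539
= 161.5496

161.5496


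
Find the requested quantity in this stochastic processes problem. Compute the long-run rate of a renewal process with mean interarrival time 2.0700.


Long-run renewal rate = 1/E(X)
= 1/2.0700
= 0.4831

0.4831


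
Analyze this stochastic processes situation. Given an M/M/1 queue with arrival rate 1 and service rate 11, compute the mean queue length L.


rho = 1/11 = 0.0909
L = rho/(1-rho)
= 0.0909/0.9091
= 0.1000

0.1000


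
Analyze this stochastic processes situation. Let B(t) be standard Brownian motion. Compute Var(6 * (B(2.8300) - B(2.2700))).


Var(alpha*(B(t)-B(s))) = alpha^2 * (t-s)
= 6^2 * (2.8300 - 2.2700)
= 36 * 0.5600
= 20.1600

20.1600


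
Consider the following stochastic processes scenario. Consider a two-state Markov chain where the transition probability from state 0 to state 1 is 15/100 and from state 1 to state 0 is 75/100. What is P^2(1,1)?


Computing P^2 by matrix multiplication.
P = [[0.8500, 0.1500], [0.7500, 0.2500]]
After raising P to the power 2:
P^2(1,1) = 0.1750

0.1750


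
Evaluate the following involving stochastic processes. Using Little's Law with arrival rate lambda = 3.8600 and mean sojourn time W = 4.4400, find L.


Little's Law: L = lambda * W
= 3.8600 * 4.4400
= 17.1384

17.1384


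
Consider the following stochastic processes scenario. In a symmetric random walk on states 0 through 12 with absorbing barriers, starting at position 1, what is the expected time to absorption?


For symmetric RW on 0,...,N with absorbing barriers, E(i) = i*(N-i)
E(1) = 1 * 11 = 11

11


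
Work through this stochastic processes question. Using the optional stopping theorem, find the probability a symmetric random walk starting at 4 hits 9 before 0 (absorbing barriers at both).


By optional stopping theorem: E(M at tau) = M(0) = 4
P(hit 9)*9 + P(hit 0)*0 = 4
P(hit 9) = (4 - 0)/(9 - 0) = 4/9 = 0.4444

0.4444


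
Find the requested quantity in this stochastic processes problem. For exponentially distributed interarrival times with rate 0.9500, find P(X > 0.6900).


P(X > t) = exp(-lambda * t)
= exp(-0.9500 * 0.6900)
= exp(-0.6555) = 0.5192

0.5192


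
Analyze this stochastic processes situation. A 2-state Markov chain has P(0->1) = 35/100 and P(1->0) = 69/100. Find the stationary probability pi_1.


Stationary distribution: pi_0 = p10/(p01+p10), pi_1 = p01/(p01+p10)
p01 = 0.3500, p10 = 0.6900
pi_1 = 0.3365

0.3365


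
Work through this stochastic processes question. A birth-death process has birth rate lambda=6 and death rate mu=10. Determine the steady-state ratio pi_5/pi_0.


For birth-death process, pi_n/pi_0 = (lambda/mu)^n
= (6/10)^5
= 0.0778

0.0778


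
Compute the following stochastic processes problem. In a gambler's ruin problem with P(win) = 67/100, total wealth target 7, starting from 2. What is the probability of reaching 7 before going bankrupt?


Gambler's ruin formula:
r = q/p = 0.3300/0.6700 = 0.4925
P(win) = (1 - r^i)/(1 - r^N)
= (1 - 0.4925^2)/(1 - 0.4925^7)
= 0.7628

0.7628


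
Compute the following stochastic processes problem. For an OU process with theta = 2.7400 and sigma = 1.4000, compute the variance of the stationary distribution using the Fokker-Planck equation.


Stationary variance = sigma^2 / (2*theta)
= 1.4000^2 / (2*2.7400)
= 1.9600 / 5.4800
= 0.3577

0.3577


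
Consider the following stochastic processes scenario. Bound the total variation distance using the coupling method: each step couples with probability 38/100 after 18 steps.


TV distance bound <= (1-delta)^n
= (1 - 0.3800)^18
= 0.6200^18
= 1.8325e-04

1.8325e-04


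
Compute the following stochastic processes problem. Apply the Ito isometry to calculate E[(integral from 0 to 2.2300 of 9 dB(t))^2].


By Ito isometry: E[(int f dB)^2] = int f^2 dt
= 9^2 * 2.2300
= 81 * 2.2300 = 180.6300

180.6300


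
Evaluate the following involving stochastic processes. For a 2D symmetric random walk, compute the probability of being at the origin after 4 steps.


P = C(4,2)^2 / 4^4
= 6^2 / 256
= 36 / 256
= 0.1406

0.1406


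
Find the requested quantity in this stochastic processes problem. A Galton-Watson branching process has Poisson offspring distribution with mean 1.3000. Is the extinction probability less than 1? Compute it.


Since mu = 1.3000 > 1, extinction prob q < 1.
Solve s = exp(mu*(s-1)) iteratively.
q = 0.5770

0.5770


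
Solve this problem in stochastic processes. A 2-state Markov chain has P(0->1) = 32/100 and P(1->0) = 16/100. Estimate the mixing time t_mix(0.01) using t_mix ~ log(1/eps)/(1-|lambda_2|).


lambda_2 = |1 - p01 - p10| = |1 - 0.3200 - 0.1600| = 0.5200
t_mix ~ log(1/eps)/(1 - |lambda_2|)
= log(100)/(1 - 0.5200) = 4.6052/0.4800
= 9.5941

9.5941


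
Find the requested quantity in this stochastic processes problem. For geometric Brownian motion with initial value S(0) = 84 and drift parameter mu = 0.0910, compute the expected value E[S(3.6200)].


E[S(t)] = S(0) * exp(mu * t)
= 84 * exp(0.0910 * 3.6200)
= 84 * 1.3902
= 116.7736

116.7736


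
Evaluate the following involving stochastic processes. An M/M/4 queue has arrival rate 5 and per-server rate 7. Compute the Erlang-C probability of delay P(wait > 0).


a = lambda/mu = 0.7143
rho = a/c = 0.1786
Erlang-C formula applied:
C(c,a) = 0.0065

0.0065


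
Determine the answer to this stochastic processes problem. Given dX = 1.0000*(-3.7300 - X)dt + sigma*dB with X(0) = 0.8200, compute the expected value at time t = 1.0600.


E[X(t)] = mu + (X(0) - mu)*exp(-theta*t)
= -3.7300 + (0.8200 - -3.7300)*exp(-1.0000*1.0600)
= -3.7300 + 4.5500 * 0.3465
= -2.1536

-2.1536


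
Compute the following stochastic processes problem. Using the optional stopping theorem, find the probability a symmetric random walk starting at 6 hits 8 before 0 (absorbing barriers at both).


By optional stopping theorem: E(M at tau) = M(0) = 6
P(hit 8)*8 + P(hit 0)*0 = 6
P(hit 8) = (6 - 0)/(8 - 0) = 3/4 = 0.7500

0.7500


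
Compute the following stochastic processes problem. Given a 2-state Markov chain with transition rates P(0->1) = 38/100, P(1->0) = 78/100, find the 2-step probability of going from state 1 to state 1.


Computing P^2 by matrix multiplication.
P = [[0.6200, 0.3800], [0.7800, 0.2200]]
After raising P to the power 2:
P^2(1,1) = 0.3448

0.3448


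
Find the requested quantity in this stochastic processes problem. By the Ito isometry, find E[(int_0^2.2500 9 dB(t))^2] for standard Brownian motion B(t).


By Ito isometry: E[(int f dB)^2] = int f^2 dt
= 9^2 * 2.2500
= 81 * 2.2500 = 182.2500

182.2500


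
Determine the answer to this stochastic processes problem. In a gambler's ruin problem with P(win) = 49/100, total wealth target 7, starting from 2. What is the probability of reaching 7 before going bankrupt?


Gambler's ruin formula:
r = q/p = 0.5100/0.4900 = 1.0408
P(win) = (1 - r^i)/(1 - r^N)
= (1 - 1.0408^2)/(1 - 1.0408^7)
= 0.2577

0.2577


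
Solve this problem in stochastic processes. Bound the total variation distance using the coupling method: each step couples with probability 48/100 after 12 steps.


TV distance bound <= (1-delta)^n
= (1 - 0.4800)^12
= 0.5200^12
= 3.9088e-04

3.9088e-04


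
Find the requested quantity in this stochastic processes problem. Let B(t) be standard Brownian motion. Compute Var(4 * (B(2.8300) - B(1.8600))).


Var(alpha*(B(t)-B(s))) = alpha^2 * (t-s)
= 4^2 * (2.8300 - 1.8600)
= 16 * 0.9700
= 15.5200

15.5200


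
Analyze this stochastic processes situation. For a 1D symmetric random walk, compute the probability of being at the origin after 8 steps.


P(S(8) = 0) = C(8,4) / 4^4
= 70 / 256
= 0.2734

0.2734


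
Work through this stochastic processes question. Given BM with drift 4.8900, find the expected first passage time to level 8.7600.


Expected first passage time = a/mu
= 8.7600/4.8900
= 1.7914

1.7914


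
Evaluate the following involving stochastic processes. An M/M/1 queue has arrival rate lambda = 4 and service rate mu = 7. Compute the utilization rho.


rho = lambda/mu
= 4/7
= 0.5714

0.5714


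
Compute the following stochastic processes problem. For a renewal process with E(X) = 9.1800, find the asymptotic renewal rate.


Long-run renewal rate = 1/E(X)
= 1/9.1800
= 0.1089

0.1089


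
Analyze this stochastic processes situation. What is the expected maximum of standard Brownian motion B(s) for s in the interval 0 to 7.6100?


E(max B(s)) = sqrt(2t/pi)
= sqrt(2*7.6100/pi)
= sqrt(4.8447)
= 2.2011

2.2011


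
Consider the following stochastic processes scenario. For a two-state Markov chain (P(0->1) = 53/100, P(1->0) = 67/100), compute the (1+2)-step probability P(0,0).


P^3 = P^1 * P^2
Computing via matrix multiplication of the transition matrix.
Entry (0,0) of P^3 = 0.5548

0.5548


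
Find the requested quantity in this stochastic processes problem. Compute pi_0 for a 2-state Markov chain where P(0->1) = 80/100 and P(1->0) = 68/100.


Stationary distribution: pi_0 = p10/(p01+p10), pi_1 = p01/(p01+p10)
p01 = 0.8000, p10 = 0.6800
pi_0 = 0.4595

0.4595


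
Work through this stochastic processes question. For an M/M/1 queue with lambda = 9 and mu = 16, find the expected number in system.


rho = 9/16 = 0.5625
L = rho/(1-rho)
= 0.5625/0.4375
= 1.2857

1.2857


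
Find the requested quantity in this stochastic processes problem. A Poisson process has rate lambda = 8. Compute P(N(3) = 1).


P(N(t)=k) = (lambda*t)^k * exp(-lambda*t) / k!
lambda*t = 24
= 24^1 * exp(-24) / 1!
= 24 * 3.7751e-11 / 1
= 9.0603e-10

9.0603e-10


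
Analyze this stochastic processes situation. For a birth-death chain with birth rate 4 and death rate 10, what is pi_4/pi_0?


For birth-death process, pi_n/pi_0 = (lambda/mu)^n
= (4/10)^4
= 0.0256

0.0256


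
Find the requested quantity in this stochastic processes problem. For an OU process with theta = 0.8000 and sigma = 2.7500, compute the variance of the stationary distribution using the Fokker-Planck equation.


Stationary variance = sigma^2 / (2*theta)
= 2.7500^2 / (2*0.8000)
= 7.5625 / 1.6000
= 4.7266

4.7266


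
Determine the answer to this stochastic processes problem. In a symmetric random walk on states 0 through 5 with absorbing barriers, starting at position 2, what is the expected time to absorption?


For symmetric RW on 0,...,N with absorbing barriers, E(i) = i*(N-i)
E(2) = 2 * 3 = 6

6


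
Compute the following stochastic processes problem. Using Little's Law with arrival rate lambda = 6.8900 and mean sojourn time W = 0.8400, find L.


Little's Law: L = lambda * W
= 6.8900 * 0.8400
= 5.7876

5.7876


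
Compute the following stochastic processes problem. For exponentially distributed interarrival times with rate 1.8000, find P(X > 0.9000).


P(X > t) = exp(-lambda * t)
= exp(-1.8000 * 0.9000)
= exp(-1.6200) = 0.1979

0.1979


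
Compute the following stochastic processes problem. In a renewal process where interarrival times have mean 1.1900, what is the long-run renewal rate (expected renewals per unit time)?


Long-run renewal rate = 1/E(X)
= 1/1.1900
= 0.8403

0.8403


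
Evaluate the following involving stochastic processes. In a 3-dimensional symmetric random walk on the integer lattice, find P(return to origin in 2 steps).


P(return in 2 steps) = P(reverse first step) = 1/(2d)
= 1/6
= 0.1667

0.1667


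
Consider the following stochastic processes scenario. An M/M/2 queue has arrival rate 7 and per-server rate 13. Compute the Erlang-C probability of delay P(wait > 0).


a = lambda/mu = 0.5385
rho = a/c = 0.2692
Erlang-C formula applied:
C(c,a) = 0.1142

0.1142


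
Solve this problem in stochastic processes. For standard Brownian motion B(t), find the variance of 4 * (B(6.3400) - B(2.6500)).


Var(alpha*(B(t)-B(s))) = alpha^2 * (t-s)
= 4^2 * (6.3400 - 2.6500)
= 16 * 3.6900
= 59.0400

59.0400


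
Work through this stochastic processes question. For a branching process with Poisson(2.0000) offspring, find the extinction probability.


Since mu = 2.0000 > 1, extinction prob q < 1.
Solve s = exp(mu*(s-1)) iteratively.
q = 0.2032

0.2032


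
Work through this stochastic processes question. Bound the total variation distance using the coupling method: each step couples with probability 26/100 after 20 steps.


TV distance bound <= (1-delta)^n
= (1 - 0.2600)^20
= 0.7400^20
= 0.0024

0.0024


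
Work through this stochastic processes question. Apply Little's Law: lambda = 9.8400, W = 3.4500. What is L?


Little's Law: L = lambda * W
= 9.8400 * 3.4500
= 33.9480

33.9480


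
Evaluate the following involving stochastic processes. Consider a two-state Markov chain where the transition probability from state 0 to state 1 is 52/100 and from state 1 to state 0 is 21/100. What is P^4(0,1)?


Computing P^4 by matrix multiplication.
P = [[0.4800, 0.5200], [0.2100, 0.7900]]
After raising P to the power 4:
P^4(0,1) = 0.7085

0.7085


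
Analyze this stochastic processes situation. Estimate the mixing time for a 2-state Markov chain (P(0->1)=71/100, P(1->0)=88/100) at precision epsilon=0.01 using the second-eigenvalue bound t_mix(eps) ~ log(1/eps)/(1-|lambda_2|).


lambda_2 = |1 - p01 - p10| = |1 - 0.7100 - 0.8800| = 0.5900
t_mix ~ log(1/eps)/(1 - |lambda_2|)
= log(100)/(1 - 0.5900) = 4.6052/0.4100
= 11.2321

11.2321


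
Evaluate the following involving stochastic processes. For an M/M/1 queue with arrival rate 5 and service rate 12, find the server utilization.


rho = lambda/mu
= 5/12
= 0.4167

0.4167


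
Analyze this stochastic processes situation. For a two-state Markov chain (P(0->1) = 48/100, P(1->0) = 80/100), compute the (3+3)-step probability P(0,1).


P^6 = P^3 * P^3
Computing via matrix multiplication of the transition matrix.
Entry (0,1) of P^6 = 0.3748

0.3748


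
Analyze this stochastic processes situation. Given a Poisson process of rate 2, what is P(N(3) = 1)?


P(N(t)=k) = (lambda*t)^k * exp(-lambda*t) / k!
lambda*t = 6
= 6^1 * exp(-6) / 1!
= 6 * 0.0025 / 1
= 0.0149

0.0149


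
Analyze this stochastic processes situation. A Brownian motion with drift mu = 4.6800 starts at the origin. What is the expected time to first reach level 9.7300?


Expected first passage time = a/mu
= 9.7300/4.6800
= 2.0791

2.0791


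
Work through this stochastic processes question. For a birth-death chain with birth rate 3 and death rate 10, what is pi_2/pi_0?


For birth-death process, pi_n/pi_0 = (lambda/mu)^n
= (3/10)^2
= 0.0900

0.0900


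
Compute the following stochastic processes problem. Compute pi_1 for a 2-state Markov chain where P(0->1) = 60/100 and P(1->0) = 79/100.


Stationary distribution: pi_0 = p10/(p01+p10), pi_1 = p01/(p01+p10)
p01 = 0.6000, p10 = 0.7900
pi_1 = 0.4317

0.4317


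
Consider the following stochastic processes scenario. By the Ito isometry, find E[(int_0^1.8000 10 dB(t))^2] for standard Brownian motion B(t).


By Ito isometry: E[(int f dB)^2] = int f^2 dt
= 10^2 * 1.8000
= 100 * 1.8000 = 180.0000

180.0000


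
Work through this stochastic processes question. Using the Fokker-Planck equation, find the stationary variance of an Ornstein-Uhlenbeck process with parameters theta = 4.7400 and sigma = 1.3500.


Stationary variance = sigma^2 / (2*theta)
= 1.3500^2 / (2*4.7400)
= 1.8225 / 9.4800
= 0.1922

0.1922


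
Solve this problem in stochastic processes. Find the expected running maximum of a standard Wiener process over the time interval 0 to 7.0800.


E(max B(s)) = sqrt(2t/pi)
= sqrt(2*7.0800/pi)
= sqrt(4.5073)
= 2.1230

2.1230


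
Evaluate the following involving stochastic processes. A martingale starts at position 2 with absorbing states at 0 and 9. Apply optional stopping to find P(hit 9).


By optional stopping theorem: E(M at tau) = M(0) = 2
P(hit 9)*9 + P(hit 0)*0 = 2
P(hit 9) = (2 - 0)/(9 - 0) = 2/9 = 0.2222

0.2222


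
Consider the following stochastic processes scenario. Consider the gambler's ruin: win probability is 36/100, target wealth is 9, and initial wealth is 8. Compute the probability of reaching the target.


Gambler's ruin formula:
r = q/p = 0.6400/0.3600 = 1.7778
P(win) = (1 - r^i)/(1 - r^N)
= (1 - 1.7778^8)/(1 - 1.7778^9)
= 0.5600

0.5600


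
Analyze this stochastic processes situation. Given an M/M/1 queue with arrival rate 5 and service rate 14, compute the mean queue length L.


rho = 5/14 = 0.3571
L = rho/(1-rho)
= 0.3571/0.6429
= 0.5556

0.5556


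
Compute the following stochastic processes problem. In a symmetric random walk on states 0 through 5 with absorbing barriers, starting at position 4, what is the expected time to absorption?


For symmetric RW on 0,...,N with absorbing barriers, E(i) = i*(N-i)
E(4) = 4 * 1 = 4

4


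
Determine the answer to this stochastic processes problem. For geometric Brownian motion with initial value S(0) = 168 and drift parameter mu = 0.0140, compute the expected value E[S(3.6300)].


E[S(t)] = S(0) * exp(mu * t)
= 168 * exp(0.0140 * 3.6300)
= 168 * 1.0521
= 176.7584

176.7584


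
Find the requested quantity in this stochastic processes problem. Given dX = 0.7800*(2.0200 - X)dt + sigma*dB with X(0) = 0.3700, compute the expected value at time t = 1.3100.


E[X(t)] = mu + (X(0) - mu)*exp(-theta*t)
= 2.0200 + (0.3700 - 2.0200)*exp(-0.7800*1.3100)
= 2.0200 + -1.6500 * 0.3599
= 1.4261

1.4261


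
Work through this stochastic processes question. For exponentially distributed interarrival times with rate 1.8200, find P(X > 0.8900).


P(X > t) = exp(-lambda * t)
= exp(-1.8200 * 0.8900)
= exp(-1.6198) = 0.1979

0.1979


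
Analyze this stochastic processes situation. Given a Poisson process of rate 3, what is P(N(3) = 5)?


P(N(t)=k) = (lambda*t)^k * exp(-lambda*t) / k!
lambda*t = 9
= 9^5 * exp(-9) / 5!
= 59049 * 1.2341e-04 / 120
= 0.0607

0.0607


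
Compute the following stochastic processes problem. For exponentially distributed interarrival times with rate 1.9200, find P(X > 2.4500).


P(X > t) = exp(-lambda * t)
= exp(-1.9200 * 2.4500)
= exp(-4.7040) = 0.0091

0.0091


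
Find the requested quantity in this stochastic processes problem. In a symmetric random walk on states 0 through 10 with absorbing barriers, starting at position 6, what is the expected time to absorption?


For symmetric RW on 0,...,N with absorbing barriers, E(i) = i*(N-i)
E(6) = 6 * 4 = 24

24


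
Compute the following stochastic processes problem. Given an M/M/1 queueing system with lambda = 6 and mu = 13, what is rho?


rho = lambda/mu
= 6/13
= 0.4615

0.4615


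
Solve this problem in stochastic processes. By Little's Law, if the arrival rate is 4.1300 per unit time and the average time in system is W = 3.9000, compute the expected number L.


Little's Law: L = lambda * W
= 4.1300 * 3.9000
= 16.1070

16.1070


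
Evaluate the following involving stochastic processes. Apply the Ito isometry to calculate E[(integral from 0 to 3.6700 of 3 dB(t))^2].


By Ito isometry: E[(int f dB)^2] = int f^2 dt
= 3^2 * 3.6700
= 9 * 3.6700 = 33.0300

33.0300


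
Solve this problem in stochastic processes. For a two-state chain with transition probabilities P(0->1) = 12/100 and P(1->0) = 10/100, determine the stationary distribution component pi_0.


Stationary distribution: pi_0 = p10/(p01+p10), pi_1 = p01/(p01+p10)
p01 = 0.1200, p10 = 0.1000
pi_0 = 0.4545

0.4545


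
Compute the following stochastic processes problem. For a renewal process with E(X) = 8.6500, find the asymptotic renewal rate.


Long-run renewal rate = 1/E(X)
= 1/8.6500
= 0.1156

0.1156


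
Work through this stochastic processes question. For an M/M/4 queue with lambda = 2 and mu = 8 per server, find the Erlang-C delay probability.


a = lambda/mu = 0.2500
rho = a/c = 0.0625
Erlang-C formula applied:
C(c,a) = 1.3521e-04

1.3521e-04


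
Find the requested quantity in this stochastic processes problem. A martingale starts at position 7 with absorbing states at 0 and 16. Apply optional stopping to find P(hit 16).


By optional stopping theorem: E(M at tau) = M(0) = 7
P(hit 16)*16 + P(hit 0)*0 = 7
P(hit 16) = (7 - 0)/(16 - 0) = 7/16 = 0.4375

0.4375


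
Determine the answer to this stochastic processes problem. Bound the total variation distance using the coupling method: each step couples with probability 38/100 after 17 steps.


TV distance bound <= (1-delta)^n
= (1 - 0.3800)^17
= 0.6200^17
= 2.9557e-04

2.9557e-04


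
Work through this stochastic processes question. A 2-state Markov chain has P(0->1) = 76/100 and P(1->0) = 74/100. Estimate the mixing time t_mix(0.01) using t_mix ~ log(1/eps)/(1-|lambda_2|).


lambda_2 = |1 - p01 - p10| = |1 - 0.7600 - 0.7400| = 0.5000
t_mix ~ log(1/eps)/(1 - |lambda_2|)
= log(100)/(1 - 0.5000) = 4.6052/0.5000
= 9.2103

9.2103


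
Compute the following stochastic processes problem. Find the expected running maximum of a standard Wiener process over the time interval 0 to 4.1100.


E(max B(s)) = sqrt(2t/pi)
= sqrt(2*4.1100/pi)
= sqrt(2.6165)
= 1.6176

1.6176


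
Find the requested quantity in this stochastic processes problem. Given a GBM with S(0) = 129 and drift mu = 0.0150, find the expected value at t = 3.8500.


E[S(t)] = S(0) * exp(mu * t)
= 129 * exp(0.0150 * 3.8500)
= 129 * 1.0595
= 136.6691

136.6691


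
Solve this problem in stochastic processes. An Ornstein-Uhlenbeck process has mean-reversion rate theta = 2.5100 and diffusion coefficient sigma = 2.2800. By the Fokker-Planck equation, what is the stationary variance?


Stationary variance = sigma^2 / (2*theta)
= 2.2800^2 / (2*2.5100)
= 5.1984 / 5.0200
= 1.0355

1.0355


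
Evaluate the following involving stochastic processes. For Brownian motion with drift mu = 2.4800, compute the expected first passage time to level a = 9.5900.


Expected first passage time = a/mu
= 9.5900/2.4800
= 3.8669

3.8669


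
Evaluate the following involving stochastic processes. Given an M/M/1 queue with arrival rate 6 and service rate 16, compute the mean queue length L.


rho = 6/16 = 0.3750
L = rho/(1-rho)
= 0.3750/0.6250
= 0.6000

0.6000


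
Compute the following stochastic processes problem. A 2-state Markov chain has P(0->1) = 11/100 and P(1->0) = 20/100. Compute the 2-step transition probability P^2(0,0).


Computing P^2 by matrix multiplication.
P = [[0.8900, 0.1100], [0.2000, 0.8000]]
After raising P to the power 2:
P^2(0,0) = 0.8141

0.8141


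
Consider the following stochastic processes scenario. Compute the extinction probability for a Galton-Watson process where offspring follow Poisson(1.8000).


Since mu = 1.8000 > 1, extinction prob q < 1.
Solve s = exp(mu*(s-1)) iteratively.
q = 0.2676

0.2676


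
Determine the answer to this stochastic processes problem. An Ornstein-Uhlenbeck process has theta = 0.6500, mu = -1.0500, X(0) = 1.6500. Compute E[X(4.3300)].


E[X(t)] = mu + (X(0) - mu)*exp(-theta*t)
= -1.0500 + (1.6500 - -1.0500)*exp(-0.6500*4.3300)
= -1.0500 + 2.7000 * 0.0599
= -0.8882

-0.8882


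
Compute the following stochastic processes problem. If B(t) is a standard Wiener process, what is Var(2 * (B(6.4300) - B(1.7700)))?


Var(alpha*(B(t)-B(s))) = alpha^2 * (t-s)
= 2^2 * (6.4300 - 1.7700)
= 4 * 4.6600
= 18.6400

18.6400


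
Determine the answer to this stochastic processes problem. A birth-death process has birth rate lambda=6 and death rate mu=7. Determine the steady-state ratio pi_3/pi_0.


For birth-death process, pi_n/pi_0 = (lambda/mu)^n
= (6/7)^3
= 0.6297

0.6297


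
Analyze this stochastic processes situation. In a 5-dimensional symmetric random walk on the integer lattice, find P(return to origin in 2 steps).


P(return in 2 steps) = P(reverse first step) = 1/(2d)
= 1/10
= 0.1000

0.1000


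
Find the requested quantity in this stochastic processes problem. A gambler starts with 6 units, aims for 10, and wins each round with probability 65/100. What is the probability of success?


Gambler's ruin formula:
r = q/p = 0.3500/0.6500 = 0.5385
P(win) = (1 - r^i)/(1 - r^N)
= (1 - 0.5385^6)/(1 - 0.5385^10)
= 0.9776

0.9776


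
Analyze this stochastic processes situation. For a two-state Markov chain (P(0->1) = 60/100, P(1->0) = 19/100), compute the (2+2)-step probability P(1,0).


P^4 = P^2 * P^2
Computing via matrix multiplication of the transition matrix.
Entry (1,0) of P^4 = 0.2400

0.2400


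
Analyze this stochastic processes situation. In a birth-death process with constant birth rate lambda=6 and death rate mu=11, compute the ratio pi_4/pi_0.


For birth-death process, pi_n/pi_0 = (lambda/mu)^n
= (6/11)^4
= 0.0885

0.0885
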